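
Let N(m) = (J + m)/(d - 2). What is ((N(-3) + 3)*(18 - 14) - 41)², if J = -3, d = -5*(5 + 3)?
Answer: 39601/49 ≈ 808.18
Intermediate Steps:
d = -40 (d = -5*8 = -40)
N(m) = 1/14 - m/42 (N(m) = (-3 + m)/(-40 - 2) = (-3 + m)/(-42) = (-3 + m)*(-1/42) = 1/14 - m/42)
((N(-3) + 3)*(18 - 14) - 41)² = (((1/14 - 1/42*(-3)) + 3)*(18 - 14) - 41)² = (((1/14 + 1/14) + 3)*4 - 41)² = ((⅐ + 3)*4 - 41)² = ((22/7)*4 - 41)² = (88/7 - 41)² = (-199/7)² = 39601/49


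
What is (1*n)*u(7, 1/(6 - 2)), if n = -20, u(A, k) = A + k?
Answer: -145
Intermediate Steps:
(1*n)*u(7, 1/(6 - 2)) = (1*(-20))*(7 + 1/(6 - 2)) = -20*(7 + 1/4) = -20*(7 + ¼) = -20*29/4 = -145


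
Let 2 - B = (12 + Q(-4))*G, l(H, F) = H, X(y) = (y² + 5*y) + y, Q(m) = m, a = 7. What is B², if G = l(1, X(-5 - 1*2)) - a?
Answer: 2500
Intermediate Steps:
X(y) = y² + 6*y
G = -6 (G = 1 - 1*7 = 1 - 7 = -6)
B = 50 (B = 2 - (12 - 4)*(-6) = 2 - 8*(-6) = 2 - 1*(-48) = 2 + 48 = 50)
B² = 50² = 2500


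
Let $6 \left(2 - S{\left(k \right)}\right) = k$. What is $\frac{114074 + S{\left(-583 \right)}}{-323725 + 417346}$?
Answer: $\frac{685039}{561726} \approx 1.2195$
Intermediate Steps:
$S{\left(k \right)} = 2 - \frac{k}{6}$
$\frac{114074 + S{\left(-583 \right)}}{-323725 + 417346} = \frac{114074 + \left(2 - - \frac{583}{6}\right)}{-323725 + 417346} = \frac{114074 + \left(2 + \frac{583}{6}\right)}{93621} = \left(114074 + \frac{595}{6}\right) \frac{1}{93621} = \frac{685039}{6} \cdot \frac{1}{93621} = \frac{685039}{561726}$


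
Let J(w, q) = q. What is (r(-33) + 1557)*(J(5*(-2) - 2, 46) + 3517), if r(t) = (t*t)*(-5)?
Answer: -13852944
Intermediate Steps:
r(t) = -5*t**2 (r(t) = t**2*(-5) = -5*t**2)
(r(-33) + 1557)*(J(5*(-2) - 2, 46) + 3517) = (-5*(-33)**2 + 1557)*(46 + 3517) = (-5*1089 + 1557)*3563 = (-5445 + 1557)*3563 = -3888*3563 = -13852944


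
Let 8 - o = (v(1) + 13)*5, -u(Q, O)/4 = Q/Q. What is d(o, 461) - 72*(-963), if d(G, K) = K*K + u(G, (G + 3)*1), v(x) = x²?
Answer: 281853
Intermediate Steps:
u(Q, O) = -4 (u(Q, O) = -4*Q/Q = -4*1 = -4)
o = -62 (o = 8 - (1² + 13)*5 = 8 - (1 + 13)*5 = 8 - 14*5 = 8 - 1*70 = 8 - 70 = -62)
d(G, K) = -4 + K² (d(G, K) = K*K - 4 = K² - 4 = -4 + K²)
d(o, 461) - 72*(-963) = (-4 + 461²) - 72*(-963) = (-4 + 212521) - 1*(-69336) = 212517 + 69336 = 281853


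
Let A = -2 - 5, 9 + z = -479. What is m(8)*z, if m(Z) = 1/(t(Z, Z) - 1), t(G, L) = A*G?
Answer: 488/57 ≈ 8.5614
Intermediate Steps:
z = -488 (z = -9 - 479 = -488)
A = -7
t(G, L) = -7*G
m(Z) = 1/(-1 - 7*Z) (m(Z) = 1/(-7*Z - 1) = 1/(-1 - 7*Z))
m(8)*z = -1/(1 + 7*8)*(-488) = -1/(1 + 56)*(-488) = -1/57*(-488) = 488/57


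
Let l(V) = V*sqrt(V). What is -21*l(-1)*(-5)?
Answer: -105*I ≈ -105.0*I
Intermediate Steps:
l(V) = V**(3/2)
-21*l(-1)*(-5) = -(-21)*I*(-5) = (21*I)*(-5) = -105*I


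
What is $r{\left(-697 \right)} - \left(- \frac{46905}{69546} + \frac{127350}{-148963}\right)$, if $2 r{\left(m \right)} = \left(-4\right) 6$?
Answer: $- \frac{36157858987}{3453260266} \approx -10.471$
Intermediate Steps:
$r{\left(m \right)} = -12$ ($r{\left(m \right)} = \frac{\left(-4\right) 6}{2} = \frac{1}{2} \left(-24\right) = -12$)
$r{\left(-697 \right)} - \left(- \frac{46905}{69546} + \frac{127350}{-148963}\right) = -12 - \left(- \frac{46905}{69546} + \frac{127350}{-148963}\right) = -12 - \left(\left(-46905\right) \frac{1}{69546} + 127350 \left(- \frac{1}{148963}\right)\right) = -12 - \left(- \frac{15635}{23182} - \frac{127350}{148963}\right) = -12 - - \frac{5281264205}{3453260266} = -12 + \frac{5281264205}{3453260266} = - \frac{36157858987}{3453260266}$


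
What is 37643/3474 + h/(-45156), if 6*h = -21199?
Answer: 63410427/5810072 ≈ 10.914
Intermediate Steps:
h = -21199/6 (h = (⅙)*(-21199) = -21199/6 ≈ -3533.2)
37643/3474 + h/(-45156) = 37643/3474 - 21199/6/(-45156) = 37643*(1/3474) - 21199/6*(-1/45156) = 37643/3474 + 21199/270936 = 63410427/5810072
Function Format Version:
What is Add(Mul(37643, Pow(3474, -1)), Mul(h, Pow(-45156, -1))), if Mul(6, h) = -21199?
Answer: Rational(63410427, 5810072) ≈ 10.914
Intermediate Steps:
h = Rational(-21199, 6) (h = Mul(Rational(1, 6), -21199) = Rational(-21199, 6) ≈ -3533.2)
Add(Mul(37643, Pow(3474, -1)), Mul(h, Pow(-45156, -1))) = Add(Mul(37643, Pow(3474, -1)), Mul(Rational(-21199, 6), Pow(-45156, -1))) = Add(Mul(37643, Rational(1, 3474)), Mul(Rational(-21199, 6), Rational(-1, 45156))) = Add(Rational(37643, 3474), Rational(21199, 270936)) = Rational(63410427, 5810072)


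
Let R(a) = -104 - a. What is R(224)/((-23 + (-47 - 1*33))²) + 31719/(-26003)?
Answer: -345035855/275865827 ≈ -1.2507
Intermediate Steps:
R(224)/((-23 + (-47 - 1*33))²) + 31719/(-26003) = (-104 - 1*224)/((-23 + (-47 - 1*33))²) + 31719/(-26003) = (-104 - 224)/((-23 + (-47 - 33))²) + 31719*(-1/26003) = -328/(-23 - 80)² - 31719/26003 = -328/((-103)²) - 31719/26003 = -328/10609 - 31719/26003 = -345035855/275865827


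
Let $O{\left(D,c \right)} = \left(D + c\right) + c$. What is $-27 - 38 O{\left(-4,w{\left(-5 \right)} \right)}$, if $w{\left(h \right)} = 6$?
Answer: $-331$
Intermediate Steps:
$O{\left(D,c \right)} = D + 2 c$
$-27 - 38 O{\left(-4,w{\left(-5 \right)} \right)} = -27 - 38 \left(-4 + 2 \cdot 6\right) = -27 - 38 \left(-4 + 12\right) = -27 - 304 = -331$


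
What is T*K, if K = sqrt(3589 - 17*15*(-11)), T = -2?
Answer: -2*sqrt(6394) ≈ -159.93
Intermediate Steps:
K = sqrt(6394) (K = sqrt(3589 - 255*(-11)) = sqrt(3589 + 2805) = sqrt(6394) ≈ 79.963)
T*K = -2*sqrt(6394)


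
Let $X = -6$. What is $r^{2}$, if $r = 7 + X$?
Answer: $1$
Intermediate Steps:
$r = 1$ ($r = 7 - 6 = 1$)
$r^{2} = 1^{2} = 1$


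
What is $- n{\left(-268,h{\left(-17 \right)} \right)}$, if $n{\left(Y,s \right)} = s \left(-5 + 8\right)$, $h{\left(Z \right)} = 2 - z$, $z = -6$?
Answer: $-24$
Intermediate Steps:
$h{\left(Z \right)} = 8$ ($h{\left(Z \right)} = 2 - -6 = 2 + 6 = 8$)
$n{\left(Y,s \right)} = 3 s$ ($n{\left(Y,s \right)} = s 3 = 3 s$)
$- n{\left(-268,h{\left(-17 \right)} \right)} = - 3 \cdot 8 = \left(-1\right) 24 = -24$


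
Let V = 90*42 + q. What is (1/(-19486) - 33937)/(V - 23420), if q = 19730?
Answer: -661296383/1753740 ≈ -377.08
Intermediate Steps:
V = 23510 (V = 90*42 + 19730 = 3780 + 19730 = 23510)
(1/(-19486) - 33937)/(V - 23420) = (1/(-19486) - 33937)/(23510 - 23420) = (-1/19486 - 33937)/90 = -661296383/19486*1/90 = -661296383/1753740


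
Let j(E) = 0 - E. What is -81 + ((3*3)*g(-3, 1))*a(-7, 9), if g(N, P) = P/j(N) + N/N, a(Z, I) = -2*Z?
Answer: 87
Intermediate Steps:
j(E) = -E
g(N, P) = 1 - P/N (g(N, P) = P/((-N)) + N/N = P*(-1/N) + 1 = -P/N + 1 = 1 - P/N)
-81 + ((3*3)*g(-3, 1))*a(-7, 9) = -81 + ((3*3)*((-3 - 1*1)/(-3)))*(-2*(-7)) = -81 + (9*(-(-3 - 1)/3))*14 = -81 + (9*(-⅓*(-4)))*14 = -81 + (9*(4/3))*14 = -81 + 12*14 = -81 + 168 = 87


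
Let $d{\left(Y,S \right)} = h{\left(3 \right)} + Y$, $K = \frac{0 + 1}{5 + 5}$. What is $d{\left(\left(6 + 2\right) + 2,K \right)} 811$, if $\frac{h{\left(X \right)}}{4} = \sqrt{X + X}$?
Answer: $8110 + 3244 \sqrt{6} \approx 16056.0$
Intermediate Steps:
$h{\left(X \right)} = 4 \sqrt{2} \sqrt{X}$ ($h{\left(X \right)} = 4 \sqrt{X + X} = 4 \sqrt{2 X} = 4 \sqrt{2} \sqrt{X}$)
$K = \frac{1}{10}$ ($K = 1 \cdot \frac{1}{10} = \frac{1}{10} \approx 0.1$)
$d{\left(Y,S \right)} = Y + 4 \sqrt{6}$ ($d{\left(Y,S \right)} = 4 \sqrt{2} \sqrt{3} + Y = 4 \sqrt{6} + Y = Y + 4 \sqrt{6}$)
$d{\left(\left(6 + 2\right) + 2,K \right)} 811 = \left(\left(\left(6 + 2\right) + 2\right) + 4 \sqrt{6}\right) 811 = \left(\left(8 + 2\right) + 4 \sqrt{6}\right) 811 = \left(10 + 4 \sqrt{6}\right) 811 = 8110 + 3244 \sqrt{6}$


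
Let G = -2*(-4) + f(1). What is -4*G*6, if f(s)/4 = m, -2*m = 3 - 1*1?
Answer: -96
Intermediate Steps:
m = -1 (m = -(3 - 1*1)/2 = -(3 - 1)/2 = -½*2 = -1)
f(s) = -4 (f(s) = 4*(-1) = -4)
G = 4 (G = -2*(-4) - 4 = 8 - 4 = 4)
-4*G*6 = -4*4*6 = -16*6 = -96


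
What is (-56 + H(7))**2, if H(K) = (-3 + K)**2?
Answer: 1600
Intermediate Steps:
(-56 + H(7))**2 = (-56 + (-3 + 7)**2)**2 = (-56 + 4**2)**2 = (-56 + 16)**2 = (-40)**2 = 1600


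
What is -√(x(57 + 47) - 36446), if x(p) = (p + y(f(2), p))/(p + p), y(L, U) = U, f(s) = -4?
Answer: -I*√36445 ≈ -190.91*I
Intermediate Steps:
x(p) = 1 (x(p) = (p + p)/(p + p) = (2*p)/((2*p)) = (2*p)*(1/(2*p)) = 1)
-√(x(57 + 47) - 36446) = -√(1 - 36446) = -√(-36445) = -I*√36445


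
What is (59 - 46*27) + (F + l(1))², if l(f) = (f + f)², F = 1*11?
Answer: -958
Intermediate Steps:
F = 11
l(f) = 4*f² (l(f) = (2*f)² = 4*f²)
(59 - 46*27) + (F + l(1))² = (59 - 46*27) + (11 + 4*1²)² = (59 - 1242) + (11 + 4*1)² = -1183 + (11 + 4)² = -1183 + 15² = -1183 + 225 = -958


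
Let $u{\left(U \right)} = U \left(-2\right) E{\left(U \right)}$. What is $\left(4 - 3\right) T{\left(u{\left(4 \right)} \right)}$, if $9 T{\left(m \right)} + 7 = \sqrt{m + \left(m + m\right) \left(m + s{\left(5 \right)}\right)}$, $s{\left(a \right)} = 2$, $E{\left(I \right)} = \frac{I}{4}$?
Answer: $- \frac{7}{9} + \frac{2 \sqrt{22}}{9} \approx 0.26454$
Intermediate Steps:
$E{\left(I \right)} = \frac{I}{4}$ ($E{\left(I \right)} = I \frac{1}{4} = \frac{I}{4}$)
$u{\left(U \right)} = - \frac{U^{2}}{2}$ ($u{\left(U \right)} = U \left(-2\right) \frac{U}{4} = - 2 U \frac{U}{4} = - \frac{U^{2}}{2}$)
$T{\left(m \right)} = - \frac{7}{9} + \frac{\sqrt{m + 2 m \left(2 + m\right)}}{9}$ ($T{\left(m \right)} = - \frac{7}{9} + \frac{\sqrt{m + \left(m + m\right) \left(m + 2\right)}}{9} = - \frac{7}{9} + \frac{\sqrt{m + 2 m \left(2 + m\right)}}{9}$)
$\left(4 - 3\right) T{\left(u{\left(4 \right)} \right)} = \left(4 - 3\right) \left(- \frac{7}{9} + \frac{\sqrt{- \frac{4^{2}}{2} \left(5 + 2 \left(- \frac{4^{2}}{2}\right)\right)}}{9}\right) = 1 \left(- \frac{7}{9} + \frac{\sqrt{\left(- \frac{1}{2}\right) 16 \left(5 + 2 \left(\left(- \frac{1}{2}\right) 16\right)\right)}}{9}\right) = 1 \left(- \frac{7}{9} + \frac{\sqrt{- 8 \left(5 + 2 \left(-8\right)\right)}}{9}\right) = 1 \left(- \frac{7}{9} + \frac{\sqrt{- 8 \left(5 - 16\right)}}{9}\right) = 1 \left(- \frac{7}{9} + \frac{\sqrt{\left(-8\right) \left(-11\right)}}{9}\right) = 1 \left(- \frac{7}{9} + \frac{\sqrt{88}}{9}\right) = 1 \left(- \frac{7}{9} + \frac{2 \sqrt{22}}{9}\right) = - \frac{7}{9} + \frac{2 \sqrt{22}}{9}$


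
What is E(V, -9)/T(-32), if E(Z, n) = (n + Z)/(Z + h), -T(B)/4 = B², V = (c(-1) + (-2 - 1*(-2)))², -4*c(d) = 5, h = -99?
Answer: -119/6385664 ≈ -1.8636e-5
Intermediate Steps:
c(d) = -5/4 (c(d) = -¼*5 = -5/4)
V = 25/16 (V = (-5/4 + (-2 - 1*(-2)))² = (-5/4 + (-2 + 2))² = (-5/4 + 0)² = (-5/4)² = 25/16 ≈ 1.5625)
T(B) = -4*B²
E(Z, n) = (Z + n)/(-99 + Z) (E(Z, n) = (n + Z)/(Z - 99) = (Z + n)/(-99 + Z))
E(V, -9)/T(-32) = ((25/16 - 9)/(-99 + 25/16))/((-4*(-32)²)) = (-119/16/(-1559/16))/((-4*1024)) = -16/1559*(-119/16)/(-4096) = (119/1559)*(-1/4096) = -119/6385664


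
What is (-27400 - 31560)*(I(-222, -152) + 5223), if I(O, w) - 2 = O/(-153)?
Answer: -15715729040/51 ≈ -3.0815e+8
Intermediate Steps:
I(O, w) = 2 - O/153 (I(O, w) = 2 + O/(-153) = 2 + O*(-1/153) = 2 - O/153)
(-27400 - 31560)*(I(-222, -152) + 5223) = (-27400 - 31560)*((2 - 1/153*(-222)) + 5223) = -58960*((2 + 74/51) + 5223) = -58960*(176/51 + 5223) = -58960*266549/51 = -15715729040/51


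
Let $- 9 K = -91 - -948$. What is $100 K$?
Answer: $- \frac{85700}{9} \approx -9522.2$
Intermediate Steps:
$K = - \frac{857}{9}$ ($K = - \frac{-91 - -948}{9} = - \frac{-91 + 948}{9} = \left(- \frac{1}{9}\right) 857 = - \frac{857}{9} \approx -95.222$)
$100 K = 100 \left(- \frac{857}{9}\right) = - \frac{85700}{9}$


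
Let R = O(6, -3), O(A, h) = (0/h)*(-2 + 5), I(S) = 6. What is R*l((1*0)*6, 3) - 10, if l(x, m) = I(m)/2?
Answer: -10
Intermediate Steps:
l(x, m) = 3 (l(x, m) = 6/2 = 6*(1/2) = 3)
O(A, h) = 0 (O(A, h) = 0*3 = 0)
R = 0
R*l((1*0)*6, 3) - 10 = 0*3 - 10 = 0 - 10 = -10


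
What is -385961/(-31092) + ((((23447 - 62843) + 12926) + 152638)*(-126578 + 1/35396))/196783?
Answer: -4393229263236099281/54141518391564 ≈ -81144.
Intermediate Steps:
-385961/(-31092) + ((((23447 - 62843) + 12926) + 152638)*(-126578 + 1/35396))/196783 = -385961*(-1/31092) + (((-39396 + 12926) + 152638)*(-126578 + 1/35396))*(1/196783) = 385961/31092 + ((-26470 + 152638)*(-4480354887/35396))*(1/196783) = 385961/31092 + (126168*(-4480354887/35396))*(1/196783) = 385961/31092 - 141319353845754/8849*1/196783 = 385961/31092 - 141319353845754/1741332767 = -4393229263236099281/54141518391564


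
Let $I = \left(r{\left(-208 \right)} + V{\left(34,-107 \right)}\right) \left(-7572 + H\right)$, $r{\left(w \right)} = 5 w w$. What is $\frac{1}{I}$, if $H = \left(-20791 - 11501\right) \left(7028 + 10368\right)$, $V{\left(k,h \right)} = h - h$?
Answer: $- \frac{1}{121519751009280} \approx -8.2291 \cdot 10^{-15}$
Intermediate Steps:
$V{\left(k,h \right)} = 0$
$r{\left(w \right)} = 5 w^{2}$
$H = -561751632$ ($H = \left(-32292\right) 17396 = -561751632$)
$I = -121519751009280$ ($I = \left(5 \left(-208\right)^{2} + 0\right) \left(-7572 - 561751632\right) = \left(5 \cdot 43264 + 0\right) \left(-561759204\right) = \left(216320 + 0\right) \left(-561759204\right) = 216320 \left(-561759204\right) = -121519751009280$)
$\frac{1}{I} = \frac{1}{-121519751009280} = - \frac{1}{121519751009280}$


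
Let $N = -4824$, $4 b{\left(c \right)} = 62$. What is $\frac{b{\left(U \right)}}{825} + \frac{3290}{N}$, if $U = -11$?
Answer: $- \frac{439913}{663300} \approx -0.66322$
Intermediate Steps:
$b{\left(c \right)} = \frac{31}{2}$ ($b{\left(c \right)} = \frac{1}{4} \cdot 62 = \frac{31}{2}$)
$\frac{b{\left(U \right)}}{825} + \frac{3290}{N} = \frac{31}{2 \cdot 825} + \frac{3290}{-4824} = \frac{31}{2} \cdot \frac{1}{825} + 3290 \left(- \frac{1}{4824}\right) = \frac{31}{1650} - \frac{1645}{2412} = - \frac{439913}{663300}$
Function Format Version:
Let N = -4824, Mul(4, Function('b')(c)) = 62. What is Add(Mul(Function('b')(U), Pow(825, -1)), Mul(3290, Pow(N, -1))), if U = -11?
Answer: Rational(-439913, 663300) ≈ -0.66322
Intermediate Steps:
Function('b')(c) = Rational(31, 2) (Function('b')(c) = Mul(Rational(1, 4), 62) = Rational(31, 2))
Add(Mul(Function('b')(U), Pow(825, -1)), Mul(3290, Pow(N, -1))) = Add(Mul(Rational(31, 2), Pow(825, -1)), Mul(3290, Pow(-4824, -1))) = Add(Mul(Rational(31, 2), Rational(1, 825)), Mul(3290, Rational(-1, 4824))) = Add(Rational(31, 1650), Rational(-1645, 2412)) = Rational(-439913, 663300)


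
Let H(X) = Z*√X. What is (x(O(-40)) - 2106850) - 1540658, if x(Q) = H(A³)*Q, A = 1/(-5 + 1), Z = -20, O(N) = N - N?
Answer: -3647508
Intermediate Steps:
O(N) = 0
A = -¼ (A = 1/(-4) = -¼ ≈ -0.25000)
H(X) = -20*√X
x(Q) = -5*I*Q/2 (x(Q) = (-20*I/8)*Q = (-5*I/2)*Q = -5*I*Q/2)
(x(O(-40)) - 2106850) - 1540658 = (-5/2*I*0 - 2106850) - 1540658 = (0 - 2106850) - 1540658 = -2106850 - 1540658 = -3647508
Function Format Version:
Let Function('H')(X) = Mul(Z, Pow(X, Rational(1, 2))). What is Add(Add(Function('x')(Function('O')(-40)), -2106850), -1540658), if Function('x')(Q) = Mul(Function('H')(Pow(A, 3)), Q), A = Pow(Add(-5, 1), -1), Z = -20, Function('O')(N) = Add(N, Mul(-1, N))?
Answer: -3647508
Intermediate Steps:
Function('O')(N) = 0
A = Rational(-1, 4) (A = Pow(-4, -1) = Rational(-1, 4) ≈ -0.25000)
Function('H')(X) = Mul(-20, Pow(X, Rational(1, 2)))
Function('x')(Q) = Mul(Rational(-5, 2), I, Q) (Function('x')(Q) = Mul(Mul(-20, Pow(Pow(Rational(-1, 4), 3), Rational(1, 2))), Q) = Mul(Mul(-20, Pow(Rational(-1, 64), Rational(1, 2))), Q) = Mul(Mul(-20, Mul(Rational(1, 8), I)), Q) = Mul(Mul(Rational(-5, 2), I), Q) = Mul(Rational(-5, 2), I, Q))
Add(Add(Function('x')(Function('O')(-40)), -2106850), -1540658) = Add(Add(Mul(Rational(-5, 2), I, 0), -2106850), -1540658) = Add(Add(0, -2106850), -1540658) = Add(-2106850, -1540658) = -3647508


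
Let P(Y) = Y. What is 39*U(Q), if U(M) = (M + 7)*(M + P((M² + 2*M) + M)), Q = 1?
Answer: 1560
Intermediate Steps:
U(M) = (7 + M)*(M² + 4*M) (U(M) = (M + 7)*(M + ((M² + 2*M) + M)) = (7 + M)*(M + (M² + 3*M)) = (7 + M)*(M² + 4*M))
39*U(Q) = 39*(1*(28 + 1² + 11*1)) = 39*(1*(28 + 1 + 11)) = 39*(1*40) = 39*40 = 1560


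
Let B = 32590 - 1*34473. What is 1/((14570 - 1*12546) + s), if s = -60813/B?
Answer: 1883/3872005 ≈ 0.00048631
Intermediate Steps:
B = -1883 (B = 32590 - 34473 = -1883)
s = 60813/1883 (s = -60813/(-1883) = -60813*(-1/1883) = 60813/1883 ≈ 32.296)
1/((14570 - 1*12546) + s) = 1/((14570 - 1*12546) + 60813/1883) = 1/((14570 - 12546) + 60813/1883) = 1/(2024 + 60813/1883) = 1/(3872005/1883) = 1883/3872005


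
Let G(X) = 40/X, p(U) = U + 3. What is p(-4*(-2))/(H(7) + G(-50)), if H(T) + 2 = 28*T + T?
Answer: 5/91 ≈ 0.054945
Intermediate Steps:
H(T) = -2 + 29*T (H(T) = -2 + (28*T + T) = -2 + 29*T)
p(U) = 3 + U
p(-4*(-2))/(H(7) + G(-50)) = (3 - 4*(-2))/((-2 + 29*7) + 40/(-50)) = (3 + 8)/((-2 + 203) + 40*(-1/50)) = 11/(201 - 4/5) = 11/(1001/5) = (5/1001)*11 = 5/91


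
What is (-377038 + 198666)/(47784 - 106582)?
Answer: 89186/29399 ≈ 3.0336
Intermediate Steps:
(-377038 + 198666)/(47784 - 106582) = -178372/(-58798) = -178372*(-1/58798) = 89186/29399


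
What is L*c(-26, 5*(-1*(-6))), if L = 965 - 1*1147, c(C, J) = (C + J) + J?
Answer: -6188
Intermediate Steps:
c(C, J) = C + 2*J
L = -182 (L = 965 - 1147 = -182)
L*c(-26, 5*(-1*(-6))) = -182*(-26 + 2*(5*(-1*(-6)))) = -182*(-26 + 2*(5*6)) = -182*(-26 + 2*30) = -182*(-26 + 60) = -182*34 = -6188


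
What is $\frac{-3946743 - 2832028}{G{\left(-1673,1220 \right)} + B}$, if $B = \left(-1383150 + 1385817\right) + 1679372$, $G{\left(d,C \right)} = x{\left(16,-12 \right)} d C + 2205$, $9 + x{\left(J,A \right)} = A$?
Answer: $- \frac{6778771}{44546504} \approx -0.15217$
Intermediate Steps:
$x{\left(J,A \right)} = -9 + A$
$G{\left(d,C \right)} = 2205 - 21 C d$ ($G{\left(d,C \right)} = \left(-9 - 12\right) d C + 2205 = - 21 d C + 2205 = - 21 C d + 2205 = 2205 - 21 C d$)
$B = 1682039$ ($B = 2667 + 1679372 = 1682039$)
$\frac{-3946743 - 2832028}{G{\left(-1673,1220 \right)} + B} = \frac{-3946743 - 2832028}{\left(2205 - 25620 \left(-1673\right)\right) + 1682039} = - \frac{6778771}{\left(2205 + 42862260\right) + 1682039} = - \frac{6778771}{42864465 + 1682039} = - \frac{6778771}{44546504}$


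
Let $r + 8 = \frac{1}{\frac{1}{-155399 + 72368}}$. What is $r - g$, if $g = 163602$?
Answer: $-246641$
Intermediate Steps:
$r = -83039$ ($r = -8 + \frac{1}{\frac{1}{-155399 + 72368}} = -8 + \frac{1}{\frac{1}{-83031}} = -8 + \frac{1}{- \frac{1}{83031}} = -8 - 83031 = -83039$)
$r - g = -83039 - 163602 = -246641$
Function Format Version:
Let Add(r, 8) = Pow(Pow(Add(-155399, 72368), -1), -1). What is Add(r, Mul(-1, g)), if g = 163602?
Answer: -246641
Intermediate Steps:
r = -83039 (r = Add(-8, Pow(Pow(Add(-155399, 72368), -1), -1)) = Add(-8, Pow(Pow(-83031, -1), -1)) = Add(-8, Pow(Rational(-1, 83031), -1)) = Add(-8, -83031) = -83039)
Add(r, Mul(-1, g)) = Add(-83039, Mul(-1, 163602)) = Add(-83039, -163602) = -246641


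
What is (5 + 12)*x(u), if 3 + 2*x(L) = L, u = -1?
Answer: -34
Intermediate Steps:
x(L) = -3/2 + L/2
(5 + 12)*x(u) = (5 + 12)*(-3/2 + (1/2)*(-1)) = 17*(-3/2 - 1/2) = 17*(-2) = -34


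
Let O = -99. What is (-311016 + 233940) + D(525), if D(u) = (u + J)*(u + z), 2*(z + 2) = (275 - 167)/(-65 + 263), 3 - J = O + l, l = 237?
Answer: 1397004/11 ≈ 1.2700e+5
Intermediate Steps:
J = -135 (J = 3 - (-99 + 237) = 3 - 1*138 = 3 - 138 = -135)
z = -19/11 (z = -2 + ((275 - 167)/(-65 + 263))/2 = -2 + (108/198)/2 = -2 + (108*(1/198))/2 = -2 + (½)*(6/11) = -2 + 3/11 = -19/11 ≈ -1.7273)
D(u) = (-135 + u)*(-19/11 + u) (D(u) = (u - 135)*(u - 19/11) = (-135 + u)*(-19/11 + u))
(-311016 + 233940) + D(525) = (-311016 + 233940) + (2565/11 + 525² - 1504/11*525) = -77076 + (2565/11 + 275625 - 789600/11) = -77076 + 2244840/11 = 1397004/11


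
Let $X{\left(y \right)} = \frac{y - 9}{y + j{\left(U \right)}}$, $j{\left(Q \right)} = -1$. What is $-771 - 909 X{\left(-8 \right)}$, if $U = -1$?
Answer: $-2488$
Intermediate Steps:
$X{\left(y \right)} = \frac{-9 + y}{-1 + y}$ ($X{\left(y \right)} = \frac{y - 9}{y - 1} = \frac{-9 + y}{-1 + y}$)
$-771 - 909 X{\left(-8 \right)} = -771 - 909 \frac{-9 - 8}{-1 - 8} = -771 - 909 \frac{1}{-9} \left(-17\right) = -771 - 909 \left(\left(- \frac{1}{9}\right) \left(-17\right)\right) = -771 - 1717 = -2488$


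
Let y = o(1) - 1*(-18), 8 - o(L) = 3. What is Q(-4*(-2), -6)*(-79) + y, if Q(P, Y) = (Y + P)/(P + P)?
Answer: 105/8 ≈ 13.125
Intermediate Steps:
o(L) = 5 (o(L) = 8 - 1*3 = 8 - 3 = 5)
Q(P, Y) = (P + Y)/(2*P) (Q(P, Y) = (P + Y)/((2*P)) = (P + Y)*(1/(2*P)) = (P + Y)/(2*P))
y = 23 (y = 5 - 1*(-18) = 5 + 18 = 23)
Q(-4*(-2), -6)*(-79) + y = ((-4*(-2) - 6)/(2*((-4*(-2)))))*(-79) + 23 = ((1/2)*(8 - 6)/8)*(-79) + 23 = ((1/2)*(1/8)*2)*(-79) + 23 = (1/8)*(-79) + 23 = -79/8 + 23 = 105/8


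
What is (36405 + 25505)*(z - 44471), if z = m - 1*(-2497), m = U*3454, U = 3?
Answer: -1957098920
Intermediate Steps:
m = 10362 (m = 3*3454 = 10362)
z = 12859 (z = 10362 - 1*(-2497) = 10362 + 2497 = 12859)
(36405 + 25505)*(z - 44471) = (36405 + 25505)*(12859 - 44471) = 61910*(-31612) = -1957098920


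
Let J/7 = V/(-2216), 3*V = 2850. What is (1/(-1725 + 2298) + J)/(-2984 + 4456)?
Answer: -1904117/934549248 ≈ -0.0020375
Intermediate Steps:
V = 950 (V = (1/3)*2850 = 950)
J = -3325/1108 (J = 7*(950/(-2216)) = 7*(950*(-1/2216)) = 7*(-475/1108) = -3325/1108 ≈ -3.0009)
(1/(-1725 + 2298) + J)/(-2984 + 4456) = (1/(-1725 + 2298) - 3325/1108)/(-2984 + 4456) = (1/573 - 3325/1108)/1472 = (1/573 - 3325/1108)*(1/1472) = -1904117/634884*1/1472 = -1904117/934549248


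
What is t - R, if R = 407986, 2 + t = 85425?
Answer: -322563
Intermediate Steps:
t = 85423 (t = -2 + 85425 = 85423)
t - R = 85423 - 1*407986 = 85423 - 407986 = -322563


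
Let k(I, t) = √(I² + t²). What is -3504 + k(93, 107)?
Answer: -3504 + √20098 ≈ -3362.2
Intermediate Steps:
-3504 + k(93, 107) = -3504 + √(93² + 107²) = -3504 + √(8649 + 11449) = -3504 + √20098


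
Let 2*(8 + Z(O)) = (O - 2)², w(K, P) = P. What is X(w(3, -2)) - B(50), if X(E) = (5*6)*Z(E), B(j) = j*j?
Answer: -2500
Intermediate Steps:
Z(O) = -8 + (-2 + O)²/2 (Z(O) = -8 + (O - 2)²/2 = -8 + (-2 + O)²/2)
B(j) = j²
X(E) = -240 + 15*(-2 + E)² (X(E) = (5*6)*(-8 + (-2 + E)²/2) = 30*(-8 + (-2 + E)²/2) = -240 + 15*(-2 + E)²)
X(w(3, -2)) - B(50) = (-240 + 15*(-2 - 2)²) - 1*50² = (-240 + 15*(-4)²) - 1*2500 = (-240 + 15*16) - 2500 = (-240 + 240) - 2500 = 0 - 2500 = -2500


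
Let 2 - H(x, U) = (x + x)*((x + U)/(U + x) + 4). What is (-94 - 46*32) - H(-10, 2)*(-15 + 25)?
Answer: -2586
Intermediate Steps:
H(x, U) = 2 - 10*x (H(x, U) = 2 - (x + x)*((x + U)/(U + x) + 4) = 2 - 2*x*((U + x)/(U + x) + 4) = 2 - 2*x*(1 + 4) = 2 - 2*x*5 = 2 - 10*x)
(-94 - 46*32) - H(-10, 2)*(-15 + 25) = (-94 - 46*32) - (2 - 10*(-10))*(-15 + 25) = (-94 - 1472) - (2 + 100)*10 = -1566 - 102*10 = -1566 - 1*1020 = -1566 - 1020 = -2586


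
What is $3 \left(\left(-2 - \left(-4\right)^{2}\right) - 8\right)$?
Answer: $-78$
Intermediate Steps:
$3 \left(\left(-2 - \left(-4\right)^{2}\right) - 8\right) = 3 \left(\left(-2 - 16\right) - 8\right) = 3 \left(-18 - 8\right) = 3 \left(-26\right) = -78$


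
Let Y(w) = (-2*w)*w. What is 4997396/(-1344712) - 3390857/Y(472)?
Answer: 291630794657/74895079552 ≈ 3.8939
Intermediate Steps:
Y(w) = -2*w²
4997396/(-1344712) - 3390857/Y(472) = 4997396/(-1344712) - 3390857/((-2*472²)) = 4997396*(-1/1344712) - 3390857/((-2*222784)) = -1249349/336178 - 3390857/(-445568) = -1249349/336178 - 3390857*(-1/445568) = -1249349/336178 + 3390857/445568 = 291630794657/74895079552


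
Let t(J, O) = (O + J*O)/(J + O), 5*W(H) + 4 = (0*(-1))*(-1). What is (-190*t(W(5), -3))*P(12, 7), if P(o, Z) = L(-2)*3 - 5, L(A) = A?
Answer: 330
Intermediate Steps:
P(o, Z) = -11 (P(o, Z) = -2*3 - 5 = -6 - 5 = -11)
W(H) = -4/5 (W(H) = -4/5 + ((0*(-1))*(-1))/5 = -4/5 + (0*(-1))/5 = -4/5 + (1/5)*0 = -4/5 + 0 = -4/5)
t(J, O) = (O + J*O)/(J + O)
(-190*t(W(5), -3))*P(12, 7) = -(-570)*(1 - 4/5)/(-4/5 - 3)*(-11) = -(-570)/((-19/5)*5)*(-11) = -(-570)*(-5)/(19*5)*(-11) = -190*3/19*(-11) = -30*(-11) = 330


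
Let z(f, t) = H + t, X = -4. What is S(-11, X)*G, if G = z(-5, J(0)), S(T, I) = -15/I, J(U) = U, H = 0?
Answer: 0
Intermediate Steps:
z(f, t) = t (z(f, t) = 0 + t = t)
G = 0
S(-11, X)*G = -15/(-4)*0 = -15*(-¼)*0 = (15/4)*0 = 0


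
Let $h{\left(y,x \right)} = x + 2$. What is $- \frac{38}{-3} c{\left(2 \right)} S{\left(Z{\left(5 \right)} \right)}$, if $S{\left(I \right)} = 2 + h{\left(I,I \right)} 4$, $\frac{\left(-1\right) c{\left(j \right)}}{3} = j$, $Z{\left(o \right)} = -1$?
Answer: $-456$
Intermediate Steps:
$h{\left(y,x \right)} = 2 + x$
$c{\left(j \right)} = - 3 j$
$S{\left(I \right)} = 10 + 4 I$ ($S{\left(I \right)} = 2 + \left(2 + I\right) 4 = 2 + \left(8 + 4 I\right) = 10 + 4 I$)
$- \frac{38}{-3} c{\left(2 \right)} S{\left(Z{\left(5 \right)} \right)} = - \frac{38}{-3} \left(\left(-3\right) 2\right) \left(10 + 4 \left(-1\right)\right) = \left(-38\right) \left(- \frac{1}{3}\right) \left(-6\right) \left(10 - 4\right) = \frac{38}{3} \left(-6\right) 6 = \left(-76\right) 6 = -456$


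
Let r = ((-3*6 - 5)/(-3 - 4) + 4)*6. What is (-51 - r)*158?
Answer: -104754/7 ≈ -14965.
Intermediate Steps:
r = 306/7 (r = ((-18 - 5)/(-7) + 4)*6 = (-23*(-⅐) + 4)*6 = (23/7 + 4)*6 = (51/7)*6 = 306/7 ≈ 43.714)
(-51 - r)*158 = (-51 - 1*306/7)*158 = (-51 - 306/7)*158 = -663/7*158 = -104754/7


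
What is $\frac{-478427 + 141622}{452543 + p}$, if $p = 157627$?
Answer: $- \frac{67361}{122034} \approx -0.55199$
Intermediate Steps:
$\frac{-478427 + 141622}{452543 + p} = \frac{-478427 + 141622}{452543 + 157627} = - \frac{336805}{610170} = \left(-336805\right) \frac{1}{610170} = - \frac{67361}{122034}$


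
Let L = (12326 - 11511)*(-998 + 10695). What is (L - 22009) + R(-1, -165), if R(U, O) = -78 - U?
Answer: 7880969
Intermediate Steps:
L = 7903055 (L = 815*9697 = 7903055)
(L - 22009) + R(-1, -165) = (7903055 - 22009) + (-78 - 1*(-1)) = 7881046 + (-78 + 1) = 7881046 - 77 = 7880969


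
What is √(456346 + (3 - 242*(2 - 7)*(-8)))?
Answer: √446669 ≈ 668.33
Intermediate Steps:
√(456346 + (3 - 242*(2 - 7)*(-8))) = √(456346 + (3 - (-1210)*(-8))) = √(456346 + (3 - 242*40)) = √(456346 + (3 - 9680)) = √(456346 - 9677) = √446669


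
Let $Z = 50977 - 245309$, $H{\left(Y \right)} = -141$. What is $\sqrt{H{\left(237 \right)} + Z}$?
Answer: $i \sqrt{194473} \approx 440.99 i$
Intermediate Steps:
$Z = -194332$
$\sqrt{H{\left(237 \right)} + Z} = \sqrt{-141 - 194332} = \sqrt{-194473} = i \sqrt{194473}$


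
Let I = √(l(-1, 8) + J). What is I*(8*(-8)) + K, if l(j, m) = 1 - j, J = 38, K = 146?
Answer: 146 - 128*√10 ≈ -258.77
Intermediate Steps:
I = 2*√10 (I = √((1 - 1*(-1)) + 38) = √((1 + 1) + 38) = √(2 + 38) = √40 = 2*√10 ≈ 6.3246)
I*(8*(-8)) + K = (2*√10)*(8*(-8)) + 146 = (2*√10)*(-64) + 146 = -128*√10 + 146 = 146 - 128*√10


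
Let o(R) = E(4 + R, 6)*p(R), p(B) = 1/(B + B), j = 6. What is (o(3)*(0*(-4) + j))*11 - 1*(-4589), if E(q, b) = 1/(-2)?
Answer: 9167/2 ≈ 4583.5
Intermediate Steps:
E(q, b) = -½
p(B) = 1/(2*B)
o(R) = -1/(4*R)
(o(3)*(0*(-4) + j))*11 - 1*(-4589) = ((-¼/3)*(0*(-4) + 6))*11 - 1*(-4589) = ((-¼*⅓)*(0 + 6))*11 + 4589 = -1/12*6*11 + 4589 = -½*11 + 4589 = -11/2 + 4589 = 9167/2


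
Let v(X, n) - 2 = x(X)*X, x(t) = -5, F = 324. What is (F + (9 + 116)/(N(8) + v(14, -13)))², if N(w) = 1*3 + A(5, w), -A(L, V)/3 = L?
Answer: 26615281/256 ≈ 1.0397e+5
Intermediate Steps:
A(L, V) = -3*L
v(X, n) = 2 - 5*X
N(w) = -12 (N(w) = 1*3 - 3*5 = 3 - 15 = -12)
(F + (9 + 116)/(N(8) + v(14, -13)))² = (324 + (9 + 116)/(-12 + (2 - 5*14)))² = (324 + 125/(-12 + (2 - 70)))² = (324 + 125/(-12 - 68))² = (324 + 125/(-80))² = (324 + 125*(-1/80))² = (324 - 25/16)² = (5159/16)² = 26615281/256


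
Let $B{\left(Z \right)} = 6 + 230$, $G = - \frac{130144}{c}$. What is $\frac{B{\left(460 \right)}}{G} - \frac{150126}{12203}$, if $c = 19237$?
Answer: $- \frac{18734697085}{397036808} \approx -47.186$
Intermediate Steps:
$G = - \frac{130144}{19237} \approx -6.7653$
$B{\left(Z \right)} = 236$
$\frac{B{\left(460 \right)}}{G} - \frac{150126}{12203} = \frac{236}{- \frac{130144}{19237}} - \frac{150126}{12203} = 236 \left(- \frac{19237}{130144}\right) - \frac{150126}{12203} = - \frac{1134983}{32536} - \frac{150126}{12203} = - \frac{18734697085}{397036808}$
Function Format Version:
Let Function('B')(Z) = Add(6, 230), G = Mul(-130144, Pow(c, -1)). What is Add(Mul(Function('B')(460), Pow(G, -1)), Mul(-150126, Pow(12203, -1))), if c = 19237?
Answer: Rational(-18734697085, 397036808) ≈ -47.186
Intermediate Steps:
G = Rational(-130144, 19237) (G = Mul(-130144, Pow(19237, -1)) = Mul(-130144, Rational(1, 19237)) = Rational(-130144, 19237) ≈ -6.7653)
Function('B')(Z) = 236
Add(Mul(Function('B')(460), Pow(G, -1)), Mul(-150126, Pow(12203, -1))) = Add(Mul(236, Pow(Rational(-130144, 19237), -1)), Mul(-150126, Pow(12203, -1))) = Add(Mul(236, Rational(-19237, 130144)), Mul(-150126, Rational(1, 12203))) = Add(Rational(-1134983, 32536), Rational(-150126, 12203)) = Rational(-18734697085, 397036808)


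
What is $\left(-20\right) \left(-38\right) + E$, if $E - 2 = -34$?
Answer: $728$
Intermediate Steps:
$E = -32$ ($E = 2 - 34 = -32$)
$\left(-20\right) \left(-38\right) + E = \left(-20\right) \left(-38\right) - 32 = 760 - 32 = 728$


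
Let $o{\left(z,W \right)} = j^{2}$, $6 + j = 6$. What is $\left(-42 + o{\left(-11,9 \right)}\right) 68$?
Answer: $-2856$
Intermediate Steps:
$j = 0$ ($j = -6 + 6 = 0$)
$o{\left(z,W \right)} = 0$ ($o{\left(z,W \right)} = 0^{2} = 0$)
$\left(-42 + o{\left(-11,9 \right)}\right) 68 = \left(-42 + 0\right) 68 = \left(-42\right) 68 = -2856$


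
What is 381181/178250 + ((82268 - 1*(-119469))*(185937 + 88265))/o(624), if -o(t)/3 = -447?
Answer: 9860200302954221/239033250 ≈ 4.1250e+7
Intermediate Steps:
o(t) = 1341 (o(t) = -3*(-447) = 1341)
381181/178250 + ((82268 - 1*(-119469))*(185937 + 88265))/o(624) = 381181/178250 + ((82268 - 1*(-119469))*(185937 + 88265))/1341 = 381181*(1/178250) + ((82268 + 119469)*274202)*(1/1341) = 381181/178250 + (201737*274202)*(1/1341) = 381181/178250 + 55316688874*(1/1341) = 381181/178250 + 55316688874/1341 = 9860200302954221/239033250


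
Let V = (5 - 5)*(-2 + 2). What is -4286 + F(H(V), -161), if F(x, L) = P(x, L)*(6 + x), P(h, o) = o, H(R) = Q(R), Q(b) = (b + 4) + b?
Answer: -5896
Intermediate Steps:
Q(b) = 4 + 2*b (Q(b) = (4 + b) + b = 4 + 2*b)
V = 0 (V = 0*0 = 0)
H(R) = 4 + 2*R
F(x, L) = L*(6 + x)
-4286 + F(H(V), -161) = -4286 - 161*(6 + (4 + 2*0)) = -4286 - 161*(6 + (4 + 0)) = -4286 - 161*(6 + 4) = -4286 - 161*10 = -4286 - 1610 = -5896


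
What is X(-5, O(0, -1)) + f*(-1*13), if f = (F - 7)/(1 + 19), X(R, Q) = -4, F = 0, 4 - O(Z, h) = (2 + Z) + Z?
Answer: 11/20 ≈ 0.55000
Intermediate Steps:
O(Z, h) = 2 - 2*Z (O(Z, h) = 4 - ((2 + Z) + Z) = 4 - (2 + 2*Z) = 4 + (-2 - 2*Z) = 2 - 2*Z)
f = -7/20 (f = (0 - 7)/(1 + 19) = -7/20 ≈ -0.35000)
X(-5, O(0, -1)) + f*(-1*13) = -4 - (-7)*13/20 = -4 - 7/20*(-13) = -4 + 91/20 = 11/20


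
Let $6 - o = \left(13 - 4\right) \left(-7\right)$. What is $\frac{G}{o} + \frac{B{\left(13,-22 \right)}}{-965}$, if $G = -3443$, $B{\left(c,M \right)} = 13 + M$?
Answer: $- \frac{3321874}{66585} \approx -49.889$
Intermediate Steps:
$o = 69$ ($o = 6 - \left(13 - 4\right) \left(-7\right) = 6 - 9 \left(-7\right) = 6 - -63 = 6 + 63 = 69$)
$\frac{G}{o} + \frac{B{\left(13,-22 \right)}}{-965} = - \frac{3443}{69} + \frac{13 - 22}{-965} = \left(-3443\right) \frac{1}{69} - - \frac{9}{965} = - \frac{3443}{69} + \frac{9}{965} = - \frac{3321874}{66585}$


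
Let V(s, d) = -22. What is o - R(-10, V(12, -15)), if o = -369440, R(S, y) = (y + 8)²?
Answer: -369636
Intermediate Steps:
R(S, y) = (8 + y)²
o - R(-10, V(12, -15)) = -369440 - (8 - 22)² = -369440 - 1*(-14)² = -369440 - 1*196 = -369440 - 196 = -369636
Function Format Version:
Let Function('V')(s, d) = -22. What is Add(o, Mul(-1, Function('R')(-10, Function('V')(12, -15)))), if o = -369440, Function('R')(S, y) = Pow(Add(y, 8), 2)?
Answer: -369636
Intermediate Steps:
Function('R')(S, y) = Pow(Add(8, y), 2)
Add(o, Mul(-1, Function('R')(-10, Function('V')(12, -15)))) = Add(-369440, Mul(-1, Pow(Add(8, -22), 2))) = Add(-369440, Mul(-1, Pow(-14, 2))) = Add(-369440, Mul(-1, 196)) = Add(-369440, -196) = -369636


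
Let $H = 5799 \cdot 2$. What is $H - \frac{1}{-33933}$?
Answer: $\frac{393554935}{33933} \approx 11598.0$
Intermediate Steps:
$H = 11598$
$H - \frac{1}{-33933} = 11598 - \frac{1}{-33933} = 11598 - - \frac{1}{33933} = 11598 + \frac{1}{33933} = \frac{393554935}{33933}$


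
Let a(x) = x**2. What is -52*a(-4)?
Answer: -832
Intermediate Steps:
-52*a(-4) = -52*(-4)**2 = -52*16 = -832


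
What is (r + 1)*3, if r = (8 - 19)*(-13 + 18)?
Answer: -162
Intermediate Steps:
r = -55 (r = -11*5 = -55)
(r + 1)*3 = (-55 + 1)*3 = -54*3 = -162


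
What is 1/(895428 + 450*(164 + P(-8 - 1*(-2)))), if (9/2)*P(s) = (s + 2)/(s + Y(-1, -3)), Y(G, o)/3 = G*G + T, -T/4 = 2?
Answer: 27/26169556 ≈ 1.0317e-6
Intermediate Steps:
T = -8 (T = -4*2 = -8)
Y(G, o) = -24 + 3*G² (Y(G, o) = 3*(G*G - 8) = 3*(G² - 8) = 3*(-8 + G²) = -24 + 3*G²)
P(s) = 2*(2 + s)/(9*(-21 + s)) (P(s) = 2*((s + 2)/(s + (-24 + 3*(-1)²)))/9 = 2*((2 + s)/(s + (-24 + 3*1)))/9 = 2*((2 + s)/(s + (-24 + 3)))/9 = 2*((2 + s)/(s - 21))/9 = 2*((2 + s)/(-21 + s))/9 = 2*(2 + s)/(9*(-21 + s)))
1/(895428 + 450*(164 + P(-8 - 1*(-2)))) = 1/(895428 + 450*(164 + 2*(2 + (-8 - 1*(-2)))/(9*(-21 + (-8 - 1*(-2)))))) = 1/(895428 + 450*(164 + 2*(2 + (-8 + 2))/(9*(-21 + (-8 + 2))))) = 1/(895428 + 450*(164 + 2*(2 - 6)/(9*(-21 - 6)))) = 1/(895428 + 450*(164 + (2/9)*(-4)/(-27))) = 1/(895428 + 450*(164 + (2/9)*(-1/27)*(-4))) = 1/(895428 + 450*(164 + 8/243)) = 1/(895428 + 450*(39860/243)) = 1/(895428 + 1993000/27) = 1/(26169556/27) = 27/26169556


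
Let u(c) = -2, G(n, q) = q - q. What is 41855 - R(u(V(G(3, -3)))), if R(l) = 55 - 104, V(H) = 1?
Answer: 41904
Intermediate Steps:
G(n, q) = 0
R(l) = -49
41855 - R(u(V(G(3, -3)))) = 41855 - 1*(-49) = 41855 + 49 = 41904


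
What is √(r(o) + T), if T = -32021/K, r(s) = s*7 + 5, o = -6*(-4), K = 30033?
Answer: 2*√854554/141 ≈ 13.112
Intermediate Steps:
o = 24
r(s) = 5 + 7*s (r(s) = 7*s + 5 = 5 + 7*s)
T = -451/423 (T = -32021/30033 = -32021*1/30033 = -451/423 ≈ -1.0662)
√(r(o) + T) = √((5 + 7*24) - 451/423) = √((5 + 168) - 451/423) = √(173 - 451/423) = √(72728/423) = 2*√854554/141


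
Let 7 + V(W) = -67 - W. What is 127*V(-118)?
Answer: 5588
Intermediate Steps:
V(W) = -74 - W (V(W) = -7 + (-67 - W) = -74 - W)
127*V(-118) = 127*(-74 - 1*(-118)) = 127*(-74 + 118) = 127*44 = 5588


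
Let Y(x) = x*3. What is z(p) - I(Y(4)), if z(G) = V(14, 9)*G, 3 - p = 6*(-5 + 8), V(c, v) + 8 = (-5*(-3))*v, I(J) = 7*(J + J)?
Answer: -2073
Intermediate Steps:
Y(x) = 3*x
I(J) = 14*J (I(J) = 7*(2*J) = 14*J)
V(c, v) = -8 + 15*v (V(c, v) = -8 + (-5*(-3))*v = -8 + 15*v)
p = -15 (p = 3 - 6*(-5 + 8) = 3 - 6*3 = 3 - 1*18 = 3 - 18 = -15)
z(G) = 127*G (z(G) = (-8 + 15*9)*G = (-8 + 135)*G = 127*G)
z(p) - I(Y(4)) = 127*(-15) - 14*3*4 = -1905 - 14*12 = -1905 - 1*168 = -1905 - 168 = -2073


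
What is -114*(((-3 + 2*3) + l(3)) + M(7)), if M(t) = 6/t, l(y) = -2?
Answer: -1482/7 ≈ -211.71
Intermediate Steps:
-114*(((-3 + 2*3) + l(3)) + M(7)) = -114*(((-3 + 2*3) - 2) + 6/7) = -114*(((-3 + 6) - 2) + 6*(⅐)) = -114*((3 - 2) + 6/7) = -114*(1 + 6/7) = -114*13/7 = -1482/7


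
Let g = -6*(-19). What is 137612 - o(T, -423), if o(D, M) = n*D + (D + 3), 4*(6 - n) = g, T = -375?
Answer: 259093/2 ≈ 1.2955e+5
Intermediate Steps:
g = 114
n = -45/2 (n = 6 - ¼*114 = 6 - 57/2 = -45/2 ≈ -22.500)
o(D, M) = 3 - 43*D/2 (o(D, M) = -45*D/2 + (D + 3) = -45*D/2 + (3 + D) = 3 - 43*D/2)
137612 - o(T, -423) = 137612 - (3 - 43/2*(-375)) = 137612 - (3 + 16125/2) = 137612 - 1*16131/2 = 137612 - 16131/2 = 259093/2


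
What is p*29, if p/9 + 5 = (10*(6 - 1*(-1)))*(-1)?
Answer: -19575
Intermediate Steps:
p = -675 (p = -45 + 9*((10*(6 - 1*(-1)))*(-1)) = -45 + 9*((10*(6 + 1))*(-1)) = -45 + 9*((10*7)*(-1)) = -45 + 9*(70*(-1)) = -45 + 9*(-70) = -45 - 630 = -675)
p*29 = -675*29 = -19575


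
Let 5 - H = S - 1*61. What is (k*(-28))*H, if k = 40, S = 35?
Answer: -34720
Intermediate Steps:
H = 31 (H = 5 - (35 - 1*61) = 5 - (35 - 61) = 5 - 1*(-26) = 5 + 26 = 31)
(k*(-28))*H = (40*(-28))*31 = -1120*31 = -34720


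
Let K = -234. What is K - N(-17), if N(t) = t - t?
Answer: -234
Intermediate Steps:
N(t) = 0
K - N(-17) = -234 - 1*0 = -234 + 0 = -234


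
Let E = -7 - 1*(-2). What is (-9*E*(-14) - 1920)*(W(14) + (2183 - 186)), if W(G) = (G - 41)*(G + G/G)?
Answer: -4059600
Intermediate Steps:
E = -5 (E = -7 + 2 = -5)
W(G) = (1 + G)*(-41 + G) (W(G) = (-41 + G)*(G + 1) = (-41 + G)*(1 + G) = (1 + G)*(-41 + G))
(-9*E*(-14) - 1920)*(W(14) + (2183 - 186)) = (-9*(-5)*(-14) - 1920)*((-41 + 14**2 - 40*14) + (2183 - 186)) = (45*(-14) - 1920)*((-41 + 196 - 560) + 1997) = (-630 - 1920)*(-405 + 1997) = -2550*1592 = -4059600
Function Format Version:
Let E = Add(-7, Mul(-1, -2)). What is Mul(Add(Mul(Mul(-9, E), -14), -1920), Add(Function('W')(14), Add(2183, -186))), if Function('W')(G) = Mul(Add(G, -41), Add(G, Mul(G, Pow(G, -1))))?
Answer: -4059600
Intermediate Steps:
E = -5 (E = Add(-7, 2) = -5)
Function('W')(G) = Mul(Add(1, G), Add(-41, G)) (Function('W')(G) = Mul(Add(-41, G), Add(G, 1)) = Mul(Add(-41, G), Add(1, G)) = Mul(Add(1, G), Add(-41, G)))
Mul(Add(Mul(Mul(-9, E), -14), -1920), Add(Function('W')(14), Add(2183, -186))) = Mul(Add(Mul(Mul(-9, -5), -14), -1920), Add(Add(-41, Pow(14, 2), Mul(-40, 14)), Add(2183, -186))) = Mul(Add(Mul(45, -14), -1920), Add(Add(-41, 196, -560), 1997)) = Mul(Add(-630, -1920), Add(-405, 1997)) = Mul(-2550, 1592) = -4059600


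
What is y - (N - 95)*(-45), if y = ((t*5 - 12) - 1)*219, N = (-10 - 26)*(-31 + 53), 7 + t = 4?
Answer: -46047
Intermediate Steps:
t = -3 (t = -7 + 4 = -3)
N = -792 (N = -36*22 = -792)
y = -6132 (y = ((-3*5 - 12) - 1)*219 = ((-15 - 12) - 1)*219 = (-27 - 1)*219 = -28*219 = -6132)
y - (N - 95)*(-45) = -6132 - (-792 - 95)*(-45) = -6132 - (-887)*(-45) = -6132 - 1*39915 = -6132 - 39915 = -46047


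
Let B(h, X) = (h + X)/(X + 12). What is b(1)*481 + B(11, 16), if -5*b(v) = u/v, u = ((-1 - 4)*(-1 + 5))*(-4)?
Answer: -215461/28 ≈ -7695.0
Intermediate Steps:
u = 80 (u = -5*4*(-4) = -20*(-4) = 80)
B(h, X) = (X + h)/(12 + X)
b(v) = -16/v
b(1)*481 + B(11, 16) = -16/1*481 + (16 + 11)/(12 + 16) = -16*1*481 + 27/28 = -16*481 + (1/28)*27 = -7696 + 27/28 = -215461/28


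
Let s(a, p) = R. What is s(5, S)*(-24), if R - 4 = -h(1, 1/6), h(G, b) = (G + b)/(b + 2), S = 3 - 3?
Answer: -1080/13 ≈ -83.077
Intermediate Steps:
S = 0
h(G, b) = (G + b)/(2 + b)
R = 45/13 (R = 4 - (1 + 1/6)/(2 + 1/6) = 4 - 7/(13/6*6) = 4 - 6*7/(13*6) = 4 - 1*7/13 = 4 - 7/13 = 45/13 ≈ 3.4615)
s(a, p) = 45/13
s(5, S)*(-24) = (45/13)*(-24) = -1080/13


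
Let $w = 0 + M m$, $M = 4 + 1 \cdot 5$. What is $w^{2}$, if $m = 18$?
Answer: $26244$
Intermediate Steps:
$M = 9$ ($M = 4 + 5 = 9$)
$w = 162$ ($w = 0 + 9 \cdot 18 = 0 + 162 = 162$)
$w^{2} = 162^{2} = 26244$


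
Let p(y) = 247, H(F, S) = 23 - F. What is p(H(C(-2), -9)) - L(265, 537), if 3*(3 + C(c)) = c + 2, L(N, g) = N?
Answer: -18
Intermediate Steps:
C(c) = -7/3 + c/3 (C(c) = -3 + (c + 2)/3 = -3 + (2 + c)/3 = -3 + (⅔ + c/3) = -7/3 + c/3)
p(H(C(-2), -9)) - L(265, 537) = 247 - 1*265 = 247 - 265 = -18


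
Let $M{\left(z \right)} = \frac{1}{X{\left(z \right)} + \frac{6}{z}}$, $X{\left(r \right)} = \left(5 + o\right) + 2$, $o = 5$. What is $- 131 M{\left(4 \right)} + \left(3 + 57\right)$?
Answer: $\frac{1358}{27} \approx 50.296$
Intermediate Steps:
$X{\left(r \right)} = 12$ ($X{\left(r \right)} = \left(5 + 5\right) + 2 = 10 + 2 = 12$)
$M{\left(z \right)} = \frac{1}{12 + \frac{6}{z}}$
$- 131 M{\left(4 \right)} + \left(3 + 57\right) = - 131 \cdot \frac{1}{6} \cdot 4 \frac{1}{1 + 2 \cdot 4} + \left(3 + 57\right) = - 131 \cdot \frac{1}{6} \cdot 4 \frac{1}{1 + 8} + 60 = - 131 \cdot \frac{1}{6} \cdot 4 \cdot \frac{1}{9} + 60 = \left(-131\right) \frac{2}{27} + 60 = - \frac{262}{27} + 60 = \frac{1358}{27}$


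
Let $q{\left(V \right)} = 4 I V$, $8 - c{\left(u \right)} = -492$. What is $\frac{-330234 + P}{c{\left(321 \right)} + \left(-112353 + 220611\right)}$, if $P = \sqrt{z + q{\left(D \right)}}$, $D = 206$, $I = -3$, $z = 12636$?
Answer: $- \frac{165117}{54379} + \frac{11 \sqrt{21}}{54379} \approx -3.0355$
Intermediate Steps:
$c{\left(u \right)} = 500$ ($c{\left(u \right)} = 8 - -492 = 8 + 492 = 500$)
$q{\left(V \right)} = - 12 V$ ($q{\left(V \right)} = 4 \left(-3\right) V = - 12 V$)
$P = 22 \sqrt{21}$ ($P = \sqrt{12636 - 2472} = \sqrt{10164} = 22 \sqrt{21} \approx 100.82$)
$\frac{-330234 + P}{c{\left(321 \right)} + \left(-112353 + 220611\right)} = \frac{-330234 + 22 \sqrt{21}}{500 + \left(-112353 + 220611\right)} = \frac{-330234 + 22 \sqrt{21}}{500 + 108258} = \frac{-330234 + 22 \sqrt{21}}{108758} = \left(-330234 + 22 \sqrt{21}\right) \frac{1}{108758} = - \frac{165117}{54379} + \frac{11 \sqrt{21}}{54379}$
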